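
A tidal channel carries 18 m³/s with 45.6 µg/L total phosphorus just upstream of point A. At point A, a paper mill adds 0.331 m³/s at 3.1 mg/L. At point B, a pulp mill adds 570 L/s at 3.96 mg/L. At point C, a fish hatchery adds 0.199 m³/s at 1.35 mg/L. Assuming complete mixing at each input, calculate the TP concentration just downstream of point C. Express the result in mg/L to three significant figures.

0.229 mg/L

45.6 µg/L = 0.0456 mg/L.
After input A: C = (18·0.0456 + 0.331·3.1) / 18.33 = 0.1008 mg/L.
570 L/s = 0.57 m³/s.
After input B: C = (18.33·0.1008 + 0.57·3.96) / 18.9 = 0.2171 mg/L.
After input C: C = (18.9·0.2171 + 0.199·1.35) / 19.1 = 0.2289 mg/L.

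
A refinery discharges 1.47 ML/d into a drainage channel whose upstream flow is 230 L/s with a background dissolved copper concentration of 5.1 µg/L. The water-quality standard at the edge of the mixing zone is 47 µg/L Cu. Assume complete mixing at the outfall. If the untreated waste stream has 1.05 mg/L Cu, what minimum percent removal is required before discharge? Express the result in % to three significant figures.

1.47 ML/d = 0.01701 m³/s.
230 L/s = 0.23 m³/s.
5.1 µg/L = 0.0051 mg/L.
47 µg/L = 0.047 mg/L.
Mass balance: 0.047·0.247 = 0.01701·Cₑ + 0.23·0.0051.
Cₑ = (0.01161 − 0.001173) / 0.01701 = 0.6134 mg/L.
Required removal = 1 − 0.6134/1.05 = 41.58 %.

41.6 %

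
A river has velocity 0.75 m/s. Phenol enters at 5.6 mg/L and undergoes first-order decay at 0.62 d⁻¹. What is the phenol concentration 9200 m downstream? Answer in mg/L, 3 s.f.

Travel time t = 9200 m / 0.75 m/s = 9200/0.75 = 1.227e+04 s = 0.142 d.
First-order decay: C = 5.6·exp(−0.62·0.142) = 5.6·0.9157 = 5.128 mg/L.

5.13 mg/L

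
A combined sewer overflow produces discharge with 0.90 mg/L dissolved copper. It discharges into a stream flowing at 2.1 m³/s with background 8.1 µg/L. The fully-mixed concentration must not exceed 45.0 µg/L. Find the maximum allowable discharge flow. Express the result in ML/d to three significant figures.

8.1 µg/L = 0.0081 mg/L.
45.0 µg/L = 0.045 mg/L.
Mass balance at complete mixing: C_std·(Q_w + Q_r) = Q_w·C_e + Q_r·C_b.
Rearranging, Q_w = Q_r·(C_std − C_b)/(C_e − C_std) = 2.1·(0.045 − 0.0081) / (0.9 − 0.045) = 0.09063 m³/s.
= 7.831 ML/d.

7.83 ML/d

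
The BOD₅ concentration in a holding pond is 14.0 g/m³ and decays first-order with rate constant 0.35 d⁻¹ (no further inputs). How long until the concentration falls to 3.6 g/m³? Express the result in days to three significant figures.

3.88 d

t = ln(C₀/C)/k = ln(14.0/3.6)/0.35 = 1.358/0.35 = 3.88 d.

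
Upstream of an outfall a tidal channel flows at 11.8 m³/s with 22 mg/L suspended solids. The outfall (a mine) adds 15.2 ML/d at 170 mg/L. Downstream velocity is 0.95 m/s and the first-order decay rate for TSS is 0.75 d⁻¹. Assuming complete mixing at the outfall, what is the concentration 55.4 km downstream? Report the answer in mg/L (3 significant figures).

15.2 ML/d = 0.1759 m³/s.
After complete mixing, C₀ = (0.1759·170 + 11.8·22) / 11.98 = 24.17 mg/L.
Travel time t = 5.54e+04 m / 0.95 m/s = 5.832e+04 s = 0.675 d.
C = 24.17·exp(−0.75·0.675) = 24.17·0.6028 = 14.57 mg/L.

14.6 mg/L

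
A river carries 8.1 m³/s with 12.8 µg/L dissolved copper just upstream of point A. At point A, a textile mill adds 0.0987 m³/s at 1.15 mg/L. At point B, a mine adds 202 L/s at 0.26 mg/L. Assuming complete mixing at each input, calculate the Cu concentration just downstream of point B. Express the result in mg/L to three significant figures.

12.8 µg/L = 0.0128 mg/L.
After input A: C = (8.1·0.0128 + 0.0987·1.15) / 8.199 = 0.02649 mg/L.
202 L/s = 0.202 m³/s.
After input B: C = (8.199·0.02649 + 0.202·0.26) / 8.401 = 0.03211 mg/L.

0.0321 mg/L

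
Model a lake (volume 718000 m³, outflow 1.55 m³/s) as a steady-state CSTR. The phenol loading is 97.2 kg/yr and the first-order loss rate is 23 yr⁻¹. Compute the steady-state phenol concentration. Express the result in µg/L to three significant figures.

1.49 µg/L

Outflow Q = 1.55 m³/s × 3.156e+07 s/yr = 4.891e+07 m³/yr.
Steady-state CSTR mass balance: W = Q·C + k·V·C, so C = W/(Q + kV).
Q + kV = 4.891e+07 + 23·718000 = 6.543e+07 m³/yr.
C = 97.2/6.543e+07 = 1.486e-06 kg/m³ = 0.001486 mg/L = 1.486 µg/L.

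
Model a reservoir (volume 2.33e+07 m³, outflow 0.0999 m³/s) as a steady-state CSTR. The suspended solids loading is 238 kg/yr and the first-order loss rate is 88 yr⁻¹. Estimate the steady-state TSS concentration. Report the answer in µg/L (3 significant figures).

Outflow Q = 0.0999 m³/s × 3.156e+07 s/yr = 3.153e+06 m³/yr.
Steady-state CSTR mass balance: W = Q·C + k·V·C, so C = W/(Q + kV).
Q + kV = 3.153e+06 + 88·2.33e+07 = 2.054e+09 m³/yr.
C = 238/2.054e+09 = 1.159e-07 kg/m³ = 0.0001159 mg/L = 0.1159 µg/L.

0.116 µg/L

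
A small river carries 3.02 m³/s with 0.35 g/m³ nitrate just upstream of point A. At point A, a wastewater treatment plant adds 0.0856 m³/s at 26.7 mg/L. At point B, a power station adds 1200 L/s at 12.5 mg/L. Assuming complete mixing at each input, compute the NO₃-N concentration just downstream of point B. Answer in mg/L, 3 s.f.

4.26 mg/L

After input A: C = (3.02·0.35 + 0.0856·26.7) / 3.106 = 1.076 mg/L.
1200 L/s = 1.2 m³/s.
After input B: C = (3.106·1.076 + 1.2·12.5) / 4.306 = 4.26 mg/L.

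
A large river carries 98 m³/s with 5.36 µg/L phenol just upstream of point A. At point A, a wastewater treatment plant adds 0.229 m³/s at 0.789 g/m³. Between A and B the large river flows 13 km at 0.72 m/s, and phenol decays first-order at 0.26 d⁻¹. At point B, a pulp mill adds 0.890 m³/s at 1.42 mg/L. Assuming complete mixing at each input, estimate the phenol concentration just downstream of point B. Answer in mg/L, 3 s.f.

5.36 µg/L = 0.00536 mg/L.
After input A: C = (98·0.00536 + 0.229·0.789) / 98.23 = 0.007187 mg/L.
Over the 13 km reach to input B (t = 1.806e+04 s = 0.209 d), decay gives C = 0.007187·exp(−0.26·0.209) = 0.006807 mg/L.
After input B: C = (98.23·0.006807 + 0.89·1.42) / 99.12 = 0.0195 mg/L.

0.0195 mg/L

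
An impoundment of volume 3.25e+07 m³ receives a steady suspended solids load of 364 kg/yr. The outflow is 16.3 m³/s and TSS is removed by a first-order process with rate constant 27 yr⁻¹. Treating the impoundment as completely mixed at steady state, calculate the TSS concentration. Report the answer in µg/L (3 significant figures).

0.262 µg/L

Outflow Q = 16.3 m³/s × 3.156e+07 s/yr = 5.144e+08 m³/yr.
Steady-state CSTR mass balance: W = Q·C + k·V·C, so C = W/(Q + kV).
Q + kV = 5.144e+08 + 27·3.25e+07 = 1.392e+09 m³/yr.
C = 364/1.392e+09 = 2.615e-07 kg/m³ = 0.0002615 mg/L = 0.2615 µg/L.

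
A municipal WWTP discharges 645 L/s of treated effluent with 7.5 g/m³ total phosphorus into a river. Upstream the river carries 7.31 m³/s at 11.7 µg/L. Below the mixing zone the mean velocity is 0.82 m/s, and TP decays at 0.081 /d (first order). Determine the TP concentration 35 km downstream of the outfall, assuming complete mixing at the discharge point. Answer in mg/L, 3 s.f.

645 L/s = 0.645 m³/s.
11.7 µg/L = 0.0117 mg/L.
After complete mixing, C₀ = (0.645·7.5 + 7.31·0.0117) / 7.955 = 0.6189 mg/L.
Travel time t = 3.5e+04 m / 0.82 m/s = 4.268e+04 s = 0.494 d.
C = 0.6189·exp(−0.081·0.494) = 0.6189·0.9608 = 0.5946 mg/L.

0.595 mg/L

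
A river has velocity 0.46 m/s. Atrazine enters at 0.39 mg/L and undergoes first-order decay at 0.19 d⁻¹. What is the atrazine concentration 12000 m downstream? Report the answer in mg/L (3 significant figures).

0.368 mg/L

Travel time t = 12000 m / 0.46 m/s = 1.2e+04/0.46 = 2.609e+04 s = 0.3019 d.
First-order decay: C = 0.39·exp(−0.19·0.3019) = 0.39·0.9442 = 0.3683 mg/L.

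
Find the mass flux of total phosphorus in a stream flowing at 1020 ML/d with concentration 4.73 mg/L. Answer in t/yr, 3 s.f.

1760 t/yr

1020 ML/d = 11.81 m³/s.
Mass flux = Q·C = 11.81 m³/s × 4.73 g/m³ = 55.84 g/s.
= 55.84 g/s × 31.56 = 1762 t/yr.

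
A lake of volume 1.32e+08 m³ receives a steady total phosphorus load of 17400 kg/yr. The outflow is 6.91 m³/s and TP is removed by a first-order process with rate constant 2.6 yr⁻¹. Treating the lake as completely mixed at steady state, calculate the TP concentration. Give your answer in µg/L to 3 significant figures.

Outflow Q = 6.91 m³/s × 3.156e+07 s/yr = 2.181e+08 m³/yr.
Steady-state CSTR mass balance: W = Q·C + k·V·C, so C = W/(Q + kV).
Q + kV = 2.181e+08 + 2.6·1.32e+08 = 5.613e+08 m³/yr.
C = 17400/5.613e+08 = 3.1e-05 kg/m³ = 0.031 mg/L = 31 µg/L.

31.0 µg/L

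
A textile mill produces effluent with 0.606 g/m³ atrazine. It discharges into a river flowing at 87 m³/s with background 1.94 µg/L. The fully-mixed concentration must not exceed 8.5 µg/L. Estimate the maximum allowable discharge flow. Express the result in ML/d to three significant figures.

82.5 ML/d

1.94 µg/L = 0.00194 mg/L.
8.5 µg/L = 0.0085 mg/L.
Mass balance at complete mixing: C_std·(Q_w + Q_r) = Q_w·C_e + Q_r·C_b.
Rearranging, Q_w = Q_r·(C_std − C_b)/(C_e − C_std) = 87·(0.0085 − 0.00194) / (0.606 − 0.0085) = 0.9552 m³/s.
= 82.53 ML/d.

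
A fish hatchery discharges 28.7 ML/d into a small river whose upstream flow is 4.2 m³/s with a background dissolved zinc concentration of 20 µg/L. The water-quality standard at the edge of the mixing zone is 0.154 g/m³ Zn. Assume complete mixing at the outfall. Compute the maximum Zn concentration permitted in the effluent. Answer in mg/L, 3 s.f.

1.85 mg/L

28.7 ML/d = 0.3322 m³/s.
20 µg/L = 0.02 mg/L.
Mass balance: 0.154·4.532 = 0.3322·Cₑ + 4.2·0.02.
Cₑ = (0.698 − 0.084) / 0.3322 = 1.848 mg/L.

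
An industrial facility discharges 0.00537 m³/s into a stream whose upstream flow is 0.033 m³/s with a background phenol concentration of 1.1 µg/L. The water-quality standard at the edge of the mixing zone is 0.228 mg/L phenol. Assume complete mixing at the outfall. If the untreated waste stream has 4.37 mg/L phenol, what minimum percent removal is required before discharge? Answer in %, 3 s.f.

62.9 %

1.1 µg/L = 0.0011 mg/L.
Mass balance: 0.228·0.03837 = 0.00537·Cₑ + 0.033·0.0011.
Cₑ = (0.008748 − 3.63e-05) / 0.00537 = 1.622 mg/L.
Required removal = 1 − 1.622/4.37 = 62.88 %.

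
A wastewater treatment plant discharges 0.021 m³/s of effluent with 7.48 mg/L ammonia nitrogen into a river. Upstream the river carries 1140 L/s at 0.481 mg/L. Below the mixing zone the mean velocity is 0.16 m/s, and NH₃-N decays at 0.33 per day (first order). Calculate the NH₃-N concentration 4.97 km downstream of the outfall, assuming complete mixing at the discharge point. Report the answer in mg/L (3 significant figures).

0.540 mg/L

1140 L/s = 1.14 m³/s.
After complete mixing, C₀ = (0.021·7.48 + 1.14·0.481) / 1.161 = 0.6076 mg/L.
Travel time t = 4970 m / 0.16 m/s = 3.106e+04 s = 0.3595 d.
C = 0.6076·exp(−0.33·0.3595) = 0.6076·0.8881 = 0.5396 mg/L.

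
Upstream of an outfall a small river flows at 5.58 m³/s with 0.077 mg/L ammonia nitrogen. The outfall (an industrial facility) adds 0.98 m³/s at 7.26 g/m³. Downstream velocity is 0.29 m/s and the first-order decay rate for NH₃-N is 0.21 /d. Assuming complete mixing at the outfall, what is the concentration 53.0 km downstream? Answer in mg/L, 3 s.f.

0.738 mg/L

After complete mixing, C₀ = (0.98·7.26 + 5.58·0.077) / 6.56 = 1.15 mg/L.
Travel time t = 5.3e+04 m / 0.29 m/s = 1.828e+05 s = 2.115 d.
C = 1.15·exp(−0.21·2.115) = 1.15·0.6413 = 0.7376 mg/L.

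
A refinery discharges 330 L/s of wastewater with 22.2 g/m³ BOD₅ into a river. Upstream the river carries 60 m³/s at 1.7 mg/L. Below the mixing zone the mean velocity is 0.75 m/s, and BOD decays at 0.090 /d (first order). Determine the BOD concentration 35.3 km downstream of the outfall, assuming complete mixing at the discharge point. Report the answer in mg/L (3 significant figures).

1.73 mg/L

330 L/s = 0.33 m³/s.
After complete mixing, C₀ = (0.33·22.2 + 60·1.7) / 60.33 = 1.812 mg/L.
Travel time t = 3.53e+04 m / 0.75 m/s = 4.707e+04 s = 0.5448 d.
C = 1.812·exp(−0.090·0.5448) = 1.812·0.9522 = 1.725 mg/L.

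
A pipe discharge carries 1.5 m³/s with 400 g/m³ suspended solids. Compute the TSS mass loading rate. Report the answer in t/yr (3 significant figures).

Mass flux = Q·C = 1.5 m³/s × 400 g/m³ = 600 g/s.
= 600 g/s × 31.56 = 1.893e+04 t/yr.

18900 t/yr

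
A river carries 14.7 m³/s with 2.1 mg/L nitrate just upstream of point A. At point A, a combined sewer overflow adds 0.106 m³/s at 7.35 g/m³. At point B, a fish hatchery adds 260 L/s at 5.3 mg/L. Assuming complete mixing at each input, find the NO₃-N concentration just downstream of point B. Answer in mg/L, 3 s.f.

2.19 mg/L

After input A: C = (14.7·2.1 + 0.106·7.35) / 14.81 = 2.138 mg/L.
260 L/s = 0.26 m³/s.
After input B: C = (14.81·2.138 + 0.26·5.3) / 15.07 = 2.192 mg/L.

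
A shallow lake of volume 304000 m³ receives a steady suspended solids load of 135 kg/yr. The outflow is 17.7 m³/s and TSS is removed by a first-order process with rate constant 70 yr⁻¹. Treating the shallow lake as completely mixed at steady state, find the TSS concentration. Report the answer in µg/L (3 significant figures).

Outflow Q = 17.7 m³/s × 3.156e+07 s/yr = 5.586e+08 m³/yr.
Steady-state CSTR mass balance: W = Q·C + k·V·C, so C = W/(Q + kV).
Q + kV = 5.586e+08 + 70·304000 = 5.798e+08 m³/yr.
C = 135/5.798e+08 = 2.328e-07 kg/m³ = 0.0002328 mg/L = 0.2328 µg/L.

0.233 µg/L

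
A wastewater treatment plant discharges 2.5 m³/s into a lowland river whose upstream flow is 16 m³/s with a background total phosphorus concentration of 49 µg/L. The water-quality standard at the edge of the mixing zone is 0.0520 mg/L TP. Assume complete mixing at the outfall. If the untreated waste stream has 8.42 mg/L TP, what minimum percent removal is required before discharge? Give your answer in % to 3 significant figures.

49 µg/L = 0.049 mg/L.
Mass balance: 0.052·18.5 = 2.5·Cₑ + 16·0.049.
Cₑ = (0.962 − 0.784) / 2.5 = 0.0712 mg/L.
Required removal = 1 − 0.0712/8.42 = 99.15 %.

99.2 %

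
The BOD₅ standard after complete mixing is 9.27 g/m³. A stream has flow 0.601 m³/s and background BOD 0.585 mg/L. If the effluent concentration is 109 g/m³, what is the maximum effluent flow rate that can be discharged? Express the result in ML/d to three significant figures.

4.52 ML/d

Mass balance at complete mixing: C_std·(Q_w + Q_r) = Q_w·C_e + Q_r·C_b.
Rearranging, Q_w = Q_r·(C_std − C_b)/(C_e − C_std) = 0.601·(9.27 − 0.585) / (109 − 9.27) = 0.05234 m³/s.
= 4.522 ML/d.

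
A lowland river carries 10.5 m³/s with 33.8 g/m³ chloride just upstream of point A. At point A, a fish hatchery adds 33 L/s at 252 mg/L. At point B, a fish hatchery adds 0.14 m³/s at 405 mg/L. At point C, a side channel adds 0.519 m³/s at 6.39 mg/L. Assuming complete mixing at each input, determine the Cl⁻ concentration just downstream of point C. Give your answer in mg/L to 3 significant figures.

33 L/s = 0.033 m³/s.
After input A: C = (10.5·33.8 + 0.033·252) / 10.53 = 34.48 mg/L.
After input B: C = (10.53·34.48 + 0.14·405) / 10.67 = 39.34 mg/L.
After input C: C = (10.67·39.34 + 0.519·6.39) / 11.19 = 37.82 mg/L.

37.8 mg/L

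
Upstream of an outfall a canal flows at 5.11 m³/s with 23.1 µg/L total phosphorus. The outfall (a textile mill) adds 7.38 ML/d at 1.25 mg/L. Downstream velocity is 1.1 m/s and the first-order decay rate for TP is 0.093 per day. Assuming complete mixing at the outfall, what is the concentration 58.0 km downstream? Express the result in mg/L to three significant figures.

0.0409 mg/L

7.38 ML/d = 0.08542 m³/s.
23.1 µg/L = 0.0231 mg/L.
After complete mixing, C₀ = (0.08542·1.25 + 5.11·0.0231) / 5.195 = 0.04327 mg/L.
Travel time t = 5.8e+04 m / 1.1 m/s = 5.273e+04 s = 0.6103 d.
C = 0.04327·exp(−0.093·0.6103) = 0.04327·0.9448 = 0.04088 mg/L.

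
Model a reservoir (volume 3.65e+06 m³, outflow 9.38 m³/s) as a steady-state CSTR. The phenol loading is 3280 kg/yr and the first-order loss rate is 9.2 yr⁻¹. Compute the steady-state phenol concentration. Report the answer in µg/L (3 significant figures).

9.95 µg/L

Outflow Q = 9.38 m³/s × 3.156e+07 s/yr = 2.96e+08 m³/yr.
Steady-state CSTR mass balance: W = Q·C + k·V·C, so C = W/(Q + kV).
Q + kV = 2.96e+08 + 9.2·3.65e+06 = 3.296e+08 m³/yr.
C = 3280/3.296e+08 = 9.952e-06 kg/m³ = 0.009952 mg/L = 9.952 µg/L.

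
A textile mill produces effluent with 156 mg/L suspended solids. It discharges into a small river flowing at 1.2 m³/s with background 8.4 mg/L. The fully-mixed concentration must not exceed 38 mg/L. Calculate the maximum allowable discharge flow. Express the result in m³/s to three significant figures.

0.301 m³/s

Mass balance at complete mixing: C_std·(Q_w + Q_r) = Q_w·C_e + Q_r·C_b.
Rearranging, Q_w = Q_r·(C_std − C_b)/(C_e − C_std) = 1.2·(38 − 8.4) / (156 − 38) = 0.301 m³/s.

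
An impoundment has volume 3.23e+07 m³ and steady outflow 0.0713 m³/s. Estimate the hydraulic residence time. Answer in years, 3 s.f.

Q = 0.0713 m³/s × 3.156e+07 s/yr = 2.25e+06 m³/yr.
Hydraulic residence time τ = V/Q = 3.23e+07/2.25e+06 = 14.36 yr.

14.4 yr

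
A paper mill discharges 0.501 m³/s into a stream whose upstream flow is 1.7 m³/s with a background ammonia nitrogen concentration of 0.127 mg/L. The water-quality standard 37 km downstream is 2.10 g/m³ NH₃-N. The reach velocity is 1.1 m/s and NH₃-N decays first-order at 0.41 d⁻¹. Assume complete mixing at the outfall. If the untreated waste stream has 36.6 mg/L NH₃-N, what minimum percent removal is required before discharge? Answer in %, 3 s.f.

Travel time to the compliance point: t = 3.7e+04/1.1 = 3.364e+04 s = 0.3893 d; decay factor exp(−0.41·0.3893) = 0.8525.
So the concentration just after mixing may be at most 2.1/0.8525 = 2.463 mg/L.
Mass balance: 2.463·2.201 = 0.501·Cₑ + 1.7·0.127.
Cₑ = (5.422 − 0.2159) / 0.501 = 10.39 mg/L.
Required removal = 1 − 10.39/36.6 = 71.61 %.

71.6 %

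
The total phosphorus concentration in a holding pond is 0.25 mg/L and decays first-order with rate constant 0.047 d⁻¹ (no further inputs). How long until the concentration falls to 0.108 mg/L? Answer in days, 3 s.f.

t = ln(C₀/C)/k = ln(0.25/0.108)/0.047 = 0.8393/0.047 = 17.86 d.

17.9 d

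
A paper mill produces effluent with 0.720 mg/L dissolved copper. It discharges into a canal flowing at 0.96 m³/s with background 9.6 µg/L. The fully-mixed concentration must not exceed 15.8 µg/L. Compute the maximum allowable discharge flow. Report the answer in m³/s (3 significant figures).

0.00845 m³/s

9.6 µg/L = 0.0096 mg/L.
15.8 µg/L = 0.0158 mg/L.
Mass balance at complete mixing: C_std·(Q_w + Q_r) = Q_w·C_e + Q_r·C_b.
Rearranging, Q_w = Q_r·(C_std − C_b)/(C_e − C_std) = 0.96·(0.0158 − 0.0096) / (0.72 − 0.0158) = 0.008452 m³/s.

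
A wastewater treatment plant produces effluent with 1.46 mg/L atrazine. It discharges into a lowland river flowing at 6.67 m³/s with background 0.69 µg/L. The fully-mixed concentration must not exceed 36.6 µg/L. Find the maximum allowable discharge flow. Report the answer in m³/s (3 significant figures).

0.69 µg/L = 0.00069 mg/L.
36.6 µg/L = 0.0366 mg/L.
Mass balance at complete mixing: C_std·(Q_w + Q_r) = Q_w·C_e + Q_r·C_b.
Rearranging, Q_w = Q_r·(C_std − C_b)/(C_e − C_std) = 6.67·(0.0366 − 0.00069) / (1.46 − 0.0366) = 0.1683 m³/s.

0.168 m³/s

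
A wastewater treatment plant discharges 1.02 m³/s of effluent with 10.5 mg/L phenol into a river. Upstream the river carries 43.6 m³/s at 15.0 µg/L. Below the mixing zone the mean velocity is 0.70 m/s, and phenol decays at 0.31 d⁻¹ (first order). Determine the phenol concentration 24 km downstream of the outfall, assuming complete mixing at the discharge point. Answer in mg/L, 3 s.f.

15.0 µg/L = 0.015 mg/L.
After complete mixing, C₀ = (1.02·10.5 + 43.6·0.015) / 44.62 = 0.2547 mg/L.
Travel time t = 2.4e+04 m / 0.70 m/s = 3.429e+04 s = 0.3968 d.
C = 0.2547·exp(−0.31·0.3968) = 0.2547·0.8842 = 0.2252 mg/L.

0.225 mg/L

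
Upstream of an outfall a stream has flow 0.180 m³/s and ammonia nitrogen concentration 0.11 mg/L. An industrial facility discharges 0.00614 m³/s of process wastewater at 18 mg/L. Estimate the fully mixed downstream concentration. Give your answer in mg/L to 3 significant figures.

Conservation of mass across the mixing zone: C = (0.00614·18 + 0.18·0.11) / (0.00614 + 0.18) = 0.1303/0.1861 = 0.7001 mg/L.

0.700 mg/L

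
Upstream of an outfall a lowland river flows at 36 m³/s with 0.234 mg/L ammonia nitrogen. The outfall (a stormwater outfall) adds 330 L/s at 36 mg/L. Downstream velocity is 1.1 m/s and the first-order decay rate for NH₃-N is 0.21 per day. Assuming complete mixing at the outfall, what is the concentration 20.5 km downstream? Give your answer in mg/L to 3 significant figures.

0.534 mg/L

330 L/s = 0.33 m³/s.
After complete mixing, C₀ = (0.33·36 + 36·0.234) / 36.33 = 0.5589 mg/L.
Travel time t = 2.05e+04 m / 1.1 m/s = 1.864e+04 s = 0.2157 d.
C = 0.5589·exp(−0.21·0.2157) = 0.5589·0.9557 = 0.5341 mg/L.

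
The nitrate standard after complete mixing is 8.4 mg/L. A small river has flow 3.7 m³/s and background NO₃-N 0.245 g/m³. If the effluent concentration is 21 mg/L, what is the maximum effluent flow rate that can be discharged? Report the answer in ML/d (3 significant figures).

Mass balance at complete mixing: C_std·(Q_w + Q_r) = Q_w·C_e + Q_r·C_b.
Rearranging, Q_w = Q_r·(C_std − C_b)/(C_e − C_std) = 3.7·(8.4 − 0.245) / (21 − 8.4) = 2.395 m³/s.
= 206.9 ML/d.

207 ML/d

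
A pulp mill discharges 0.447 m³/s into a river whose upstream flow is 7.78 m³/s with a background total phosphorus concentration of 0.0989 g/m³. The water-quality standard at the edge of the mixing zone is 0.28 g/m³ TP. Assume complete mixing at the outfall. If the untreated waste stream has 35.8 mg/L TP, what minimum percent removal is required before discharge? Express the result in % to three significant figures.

90.4 %

Mass balance: 0.28·8.227 = 0.447·Cₑ + 7.78·0.0989.
Cₑ = (2.304 − 0.7694) / 0.447 = 3.432 mg/L.
Required removal = 1 − 3.432/35.8 = 90.41 %.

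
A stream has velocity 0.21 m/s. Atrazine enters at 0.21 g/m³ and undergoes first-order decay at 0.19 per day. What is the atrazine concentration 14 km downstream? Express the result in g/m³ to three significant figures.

Travel time t = 14 km / 0.21 m/s = 1.4e+04/0.21 = 6.667e+04 s = 0.7716 d.
First-order decay: C = 0.21·exp(−0.19·0.7716) = 0.21·0.8636 = 0.1814 g/m³.

0.181 g/m³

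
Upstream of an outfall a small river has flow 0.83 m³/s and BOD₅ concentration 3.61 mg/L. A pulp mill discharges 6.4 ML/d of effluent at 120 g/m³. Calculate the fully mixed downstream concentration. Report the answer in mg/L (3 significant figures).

13.1 mg/L

6.4 ML/d = 0.07407 m³/s.
Flow-weighted mixing gives C = (0.07407·120 + 0.83·3.61) / (0.07407 + 0.83) = 11.89/0.9041 = 13.15 mg/L.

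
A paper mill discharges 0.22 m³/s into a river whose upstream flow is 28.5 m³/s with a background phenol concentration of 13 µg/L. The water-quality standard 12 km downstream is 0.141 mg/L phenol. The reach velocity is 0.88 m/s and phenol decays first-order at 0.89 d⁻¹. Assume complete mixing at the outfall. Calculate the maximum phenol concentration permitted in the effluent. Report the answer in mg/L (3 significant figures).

13 µg/L = 0.013 mg/L.
Travel time to the compliance point: t = 1.2e+04/0.88 = 1.364e+04 s = 0.1578 d; decay factor exp(−0.89·0.1578) = 0.869.
So the concentration just after mixing may be at most 0.141/0.869 = 0.1623 mg/L.
Mass balance: 0.1623·28.72 = 0.22·Cₑ + 28.5·0.013.
Cₑ = (4.66 − 0.3705) / 0.22 = 19.5 mg/L.

19.5 mg/L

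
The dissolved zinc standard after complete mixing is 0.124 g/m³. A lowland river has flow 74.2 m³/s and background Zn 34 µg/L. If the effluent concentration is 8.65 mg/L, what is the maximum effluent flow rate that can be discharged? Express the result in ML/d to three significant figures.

34 µg/L = 0.034 mg/L.
Mass balance at complete mixing: C_std·(Q_w + Q_r) = Q_w·C_e + Q_r·C_b.
Rearranging, Q_w = Q_r·(C_std − C_b)/(C_e − C_std) = 74.2·(0.124 − 0.034) / (8.65 − 0.124) = 0.7833 m³/s.
= 67.67 ML/d.

67.7 ML/d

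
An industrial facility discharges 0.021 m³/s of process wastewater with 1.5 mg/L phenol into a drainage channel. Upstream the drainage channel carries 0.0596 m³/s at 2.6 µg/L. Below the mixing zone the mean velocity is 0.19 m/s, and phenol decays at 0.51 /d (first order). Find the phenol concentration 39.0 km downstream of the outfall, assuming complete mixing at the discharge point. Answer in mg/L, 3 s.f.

2.6 µg/L = 0.0026 mg/L.
After complete mixing, C₀ = (0.021·1.5 + 0.0596·0.0026) / 0.0806 = 0.3927 mg/L.
Travel time t = 3.9e+04 m / 0.19 m/s = 2.053e+05 s = 2.376 d.
C = 0.3927·exp(−0.51·2.376) = 0.3927·0.2977 = 0.1169 mg/L.

0.117 mg/L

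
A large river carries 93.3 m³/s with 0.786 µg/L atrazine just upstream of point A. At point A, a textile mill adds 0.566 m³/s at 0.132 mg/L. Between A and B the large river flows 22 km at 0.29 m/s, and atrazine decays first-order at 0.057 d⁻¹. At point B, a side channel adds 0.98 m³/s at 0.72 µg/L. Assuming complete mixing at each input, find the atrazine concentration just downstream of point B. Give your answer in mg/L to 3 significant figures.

0.00149 mg/L

0.786 µg/L = 0.000786 mg/L.
After input A: C = (93.3·0.000786 + 0.566·0.132) / 93.87 = 0.001577 mg/L.
Over the 22 km reach to input B (t = 7.586e+04 s = 0.878 d), decay gives C = 0.001577·exp(−0.057·0.878) = 0.0015 mg/L.
0.72 µg/L = 0.00072 mg/L.
After input B: C = (93.87·0.0015 + 0.98·0.00072) / 94.85 = 0.001492 mg/L.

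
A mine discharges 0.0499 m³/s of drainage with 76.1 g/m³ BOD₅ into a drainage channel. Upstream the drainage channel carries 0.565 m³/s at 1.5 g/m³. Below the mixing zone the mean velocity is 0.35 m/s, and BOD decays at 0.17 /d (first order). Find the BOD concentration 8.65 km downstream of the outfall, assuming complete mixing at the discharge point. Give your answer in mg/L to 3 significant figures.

7.20 mg/L

After complete mixing, C₀ = (0.0499·76.1 + 0.565·1.5) / 0.6149 = 7.554 mg/L.
Travel time t = 8650 m / 0.35 m/s = 2.471e+04 s = 0.286 d.
C = 7.554·exp(−0.17·0.286) = 7.554·0.9525 = 7.195 mg/L.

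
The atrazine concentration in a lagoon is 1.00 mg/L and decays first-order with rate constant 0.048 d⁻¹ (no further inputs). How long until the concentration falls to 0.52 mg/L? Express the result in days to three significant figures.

13.6 d

t = ln(C₀/C)/k = ln(1.00/0.52)/0.048 = 0.6539/0.048 = 13.62 d.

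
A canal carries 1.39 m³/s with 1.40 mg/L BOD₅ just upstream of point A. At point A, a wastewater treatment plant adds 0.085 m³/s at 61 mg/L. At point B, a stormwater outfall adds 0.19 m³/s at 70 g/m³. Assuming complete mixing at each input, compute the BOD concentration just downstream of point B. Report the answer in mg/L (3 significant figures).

After input A: C = (1.39·1.4 + 0.085·61) / 1.475 = 4.835 mg/L.
After input B: C = (1.475·4.835 + 0.19·70) / 1.665 = 12.27 mg/L.

12.3 mg/L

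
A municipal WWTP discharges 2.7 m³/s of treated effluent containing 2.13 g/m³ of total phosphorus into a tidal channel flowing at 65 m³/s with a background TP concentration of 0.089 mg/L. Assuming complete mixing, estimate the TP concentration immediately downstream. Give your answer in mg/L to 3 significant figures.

By mass balance at complete mixing, C = (2.7·2.13 + 65·0.089) / (2.7 + 65) = 11.54/67.7 = 0.1704 mg/L.

0.170 mg/L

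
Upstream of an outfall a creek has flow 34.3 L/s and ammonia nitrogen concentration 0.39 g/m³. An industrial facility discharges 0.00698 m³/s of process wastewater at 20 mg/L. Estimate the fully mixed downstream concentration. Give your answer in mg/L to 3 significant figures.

34.3 L/s = 0.0343 m³/s.
Conservation of mass across the mixing zone: C = (0.00698·20 + 0.0343·0.39) / (0.00698 + 0.0343) = 0.153/0.04128 = 3.706 mg/L.

3.71 mg/L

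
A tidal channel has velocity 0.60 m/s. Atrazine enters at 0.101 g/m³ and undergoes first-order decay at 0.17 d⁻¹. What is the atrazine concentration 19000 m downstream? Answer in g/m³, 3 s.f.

Travel time t = 19000 m / 0.60 m/s = 1.9e+04/0.60 = 3.167e+04 s = 0.3665 d.
First-order decay: C = 0.101·exp(−0.17·0.3665) = 0.101·0.9396 = 0.0949 g/m³.

0.0949 g/m³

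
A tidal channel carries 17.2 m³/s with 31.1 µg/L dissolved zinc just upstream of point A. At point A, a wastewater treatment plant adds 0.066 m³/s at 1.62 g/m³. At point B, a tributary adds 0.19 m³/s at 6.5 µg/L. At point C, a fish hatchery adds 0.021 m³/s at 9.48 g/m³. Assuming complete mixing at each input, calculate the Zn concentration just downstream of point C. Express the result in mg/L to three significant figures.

0.0482 mg/L

31.1 µg/L = 0.0311 mg/L.
After input A: C = (17.2·0.0311 + 0.066·1.62) / 17.27 = 0.03717 mg/L.
6.5 µg/L = 0.0065 mg/L.
After input B: C = (17.27·0.03717 + 0.19·0.0065) / 17.46 = 0.03684 mg/L.
After input C: C = (17.46·0.03684 + 0.021·9.48) / 17.48 = 0.04819 mg/L.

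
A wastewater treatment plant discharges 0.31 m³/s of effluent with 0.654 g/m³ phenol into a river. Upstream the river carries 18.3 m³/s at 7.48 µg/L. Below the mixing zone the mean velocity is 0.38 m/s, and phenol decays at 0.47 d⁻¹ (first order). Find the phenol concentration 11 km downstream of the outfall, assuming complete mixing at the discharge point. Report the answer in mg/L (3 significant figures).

7.48 µg/L = 0.00748 mg/L.
After complete mixing, C₀ = (0.31·0.654 + 18.3·0.00748) / 18.61 = 0.01825 mg/L.
Travel time t = 1.1e+04 m / 0.38 m/s = 2.895e+04 s = 0.335 d.
C = 0.01825·exp(−0.47·0.335) = 0.01825·0.8543 = 0.01559 mg/L.

0.0156 mg/L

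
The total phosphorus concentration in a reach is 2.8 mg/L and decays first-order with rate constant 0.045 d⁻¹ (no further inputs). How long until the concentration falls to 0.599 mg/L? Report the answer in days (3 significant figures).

t = ln(C₀/C)/k = ln(2.8/0.599)/0.045 = 1.542/0.045 = 34.27 d.

34.3 d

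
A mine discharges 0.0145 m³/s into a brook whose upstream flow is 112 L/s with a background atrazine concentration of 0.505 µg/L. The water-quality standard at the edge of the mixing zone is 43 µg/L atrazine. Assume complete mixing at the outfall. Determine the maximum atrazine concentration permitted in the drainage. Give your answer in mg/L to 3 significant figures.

112 L/s = 0.112 m³/s.
0.505 µg/L = 0.000505 mg/L.
43 µg/L = 0.043 mg/L.
Mass balance: 0.043·0.1265 = 0.0145·Cₑ + 0.112·0.000505.
Cₑ = (0.00544 − 5.656e-05) / 0.0145 = 0.3712 mg/L.

0.371 mg/L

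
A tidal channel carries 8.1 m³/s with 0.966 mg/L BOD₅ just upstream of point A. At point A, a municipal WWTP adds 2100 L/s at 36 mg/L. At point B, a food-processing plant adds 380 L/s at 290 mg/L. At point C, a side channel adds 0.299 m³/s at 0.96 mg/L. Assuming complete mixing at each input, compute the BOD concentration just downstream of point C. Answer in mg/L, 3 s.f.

2100 L/s = 2.1 m³/s.
After input A: C = (8.1·0.966 + 2.1·36) / 10.2 = 8.179 mg/L.
380 L/s = 0.38 m³/s.
After input B: C = (10.2·8.179 + 0.38·290) / 10.58 = 18.3 mg/L.
After input C: C = (10.58·18.3 + 0.299·0.96) / 10.88 = 17.82 mg/L.

17.8 mg/L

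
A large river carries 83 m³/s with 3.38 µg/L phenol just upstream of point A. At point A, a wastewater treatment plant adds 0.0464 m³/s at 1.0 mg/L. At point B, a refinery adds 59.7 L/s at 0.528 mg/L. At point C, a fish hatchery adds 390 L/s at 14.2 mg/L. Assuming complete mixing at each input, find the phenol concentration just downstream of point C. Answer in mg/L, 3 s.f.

0.0706 mg/L

3.38 µg/L = 0.00338 mg/L.
After input A: C = (83·0.00338 + 0.0464·1) / 83.05 = 0.003937 mg/L.
59.7 L/s = 0.0597 m³/s.
After input B: C = (83.05·0.003937 + 0.0597·0.528) / 83.11 = 0.004313 mg/L.
390 L/s = 0.39 m³/s.
After input C: C = (83.11·0.004313 + 0.39·14.2) / 83.5 = 0.07062 mg/L.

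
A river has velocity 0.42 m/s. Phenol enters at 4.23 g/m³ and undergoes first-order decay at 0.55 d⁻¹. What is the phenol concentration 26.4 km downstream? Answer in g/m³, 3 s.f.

2.84 g/m³

Travel time t = 26.4 km / 0.42 m/s = 2.64e+04/0.42 = 6.286e+04 s = 0.7275 d.
First-order decay: C = 4.23·exp(−0.55·0.7275) = 4.23·0.6702 = 2.835 g/m³.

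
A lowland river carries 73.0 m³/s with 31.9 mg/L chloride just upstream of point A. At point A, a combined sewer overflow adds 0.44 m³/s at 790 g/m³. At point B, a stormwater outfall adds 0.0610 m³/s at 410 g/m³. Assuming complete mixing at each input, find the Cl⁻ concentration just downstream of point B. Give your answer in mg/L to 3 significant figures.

36.8 mg/L

After input A: C = (73·31.9 + 0.44·790) / 73.44 = 36.44 mg/L.
After input B: C = (73.44·36.44 + 0.061·410) / 73.5 = 36.75 mg/L.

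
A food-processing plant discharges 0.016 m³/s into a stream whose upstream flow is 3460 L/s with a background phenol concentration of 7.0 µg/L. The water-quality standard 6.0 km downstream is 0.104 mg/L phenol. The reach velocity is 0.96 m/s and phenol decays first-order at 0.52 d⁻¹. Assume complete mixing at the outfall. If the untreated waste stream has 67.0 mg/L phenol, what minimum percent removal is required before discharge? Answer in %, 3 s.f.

67.2 %

3460 L/s = 3.46 m³/s.
7.0 µg/L = 0.007 mg/L.
Travel time to the compliance point: t = 6000/0.96 = 6250 s = 0.07234 d; decay factor exp(−0.52·0.07234) = 0.9631.
So the concentration just after mixing may be at most 0.104/0.9631 = 0.108 mg/L.
Mass balance: 0.108·3.476 = 0.016·Cₑ + 3.46·0.007.
Cₑ = (0.3754 − 0.02422) / 0.016 = 21.95 mg/L.
Required removal = 1 − 21.95/67.0 = 67.24 %.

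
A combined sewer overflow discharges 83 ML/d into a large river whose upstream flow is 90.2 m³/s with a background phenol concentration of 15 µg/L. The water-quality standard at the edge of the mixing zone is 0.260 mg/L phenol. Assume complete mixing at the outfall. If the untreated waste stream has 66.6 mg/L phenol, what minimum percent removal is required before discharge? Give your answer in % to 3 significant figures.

65.1 %

83 ML/d = 0.9606 m³/s.
15 µg/L = 0.015 mg/L.
Mass balance: 0.26·91.16 = 0.9606·Cₑ + 90.2·0.015.
Cₑ = (23.7 − 1.353) / 0.9606 = 23.26 mg/L.
Required removal = 1 − 23.26/66.6 = 65.07 %.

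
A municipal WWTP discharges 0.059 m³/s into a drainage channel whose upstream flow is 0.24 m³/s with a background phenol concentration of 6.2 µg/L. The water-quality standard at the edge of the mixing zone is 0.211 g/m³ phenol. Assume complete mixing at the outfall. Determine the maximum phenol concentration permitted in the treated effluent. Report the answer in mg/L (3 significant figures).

6.2 µg/L = 0.0062 mg/L.
Mass balance: 0.211·0.299 = 0.059·Cₑ + 0.24·0.0062.
Cₑ = (0.06309 − 0.001488) / 0.059 = 1.044 mg/L.

1.04 mg/L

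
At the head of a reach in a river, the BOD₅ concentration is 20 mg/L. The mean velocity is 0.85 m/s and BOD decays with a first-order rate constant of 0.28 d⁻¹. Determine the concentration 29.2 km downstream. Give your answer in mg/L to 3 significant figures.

Travel time t = 29.2 km / 0.85 m/s = 2.92e+04/0.85 = 3.435e+04 s = 0.3976 d.
First-order decay: C = 20·exp(−0.28·0.3976) = 20·0.8946 = 17.89 mg/L.

17.9 mg/L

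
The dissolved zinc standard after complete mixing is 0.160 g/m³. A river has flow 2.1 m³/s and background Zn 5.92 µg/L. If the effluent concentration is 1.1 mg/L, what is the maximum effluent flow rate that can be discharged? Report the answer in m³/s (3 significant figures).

5.92 µg/L = 0.00592 mg/L.
Mass balance at complete mixing: C_std·(Q_w + Q_r) = Q_w·C_e + Q_r·C_b.
Rearranging, Q_w = Q_r·(C_std − C_b)/(C_e − C_std) = 2.1·(0.16 − 0.00592) / (1.1 − 0.16) = 0.3442 m³/s.

0.344 m³/s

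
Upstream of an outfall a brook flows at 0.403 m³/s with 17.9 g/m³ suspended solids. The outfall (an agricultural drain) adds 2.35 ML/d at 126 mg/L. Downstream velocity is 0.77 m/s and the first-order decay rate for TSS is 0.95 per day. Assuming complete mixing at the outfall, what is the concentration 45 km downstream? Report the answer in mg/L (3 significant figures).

13.0 mg/L

2.35 ML/d = 0.0272 m³/s.
After complete mixing, C₀ = (0.0272·126 + 0.403·17.9) / 0.4302 = 24.73 mg/L.
Travel time t = 4.5e+04 m / 0.77 m/s = 5.844e+04 s = 0.6764 d.
C = 24.73·exp(−0.95·0.6764) = 24.73·0.5259 = 13.01 mg/L.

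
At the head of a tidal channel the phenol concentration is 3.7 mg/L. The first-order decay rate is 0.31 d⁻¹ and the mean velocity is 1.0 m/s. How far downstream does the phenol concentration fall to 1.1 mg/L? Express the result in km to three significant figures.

338 km

From C = C₀·e^(−kt), t = ln(C₀/C)/k = ln(3.7/1.1)/0.31 = 1.213/0.31 = 3.913 d.
Distance = v·t = 1.0 m/s × 3.381e+05 s = 3.381e+05 m = 338.1 km.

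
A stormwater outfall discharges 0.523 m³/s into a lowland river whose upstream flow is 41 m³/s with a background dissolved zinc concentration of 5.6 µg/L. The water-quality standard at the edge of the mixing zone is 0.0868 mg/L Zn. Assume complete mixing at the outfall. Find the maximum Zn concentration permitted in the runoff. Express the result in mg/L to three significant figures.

6.45 mg/L

5.6 µg/L = 0.0056 mg/L.
Mass balance: 0.0868·41.52 = 0.523·Cₑ + 41·0.0056.
Cₑ = (3.604 − 0.2296) / 0.523 = 6.452 mg/L.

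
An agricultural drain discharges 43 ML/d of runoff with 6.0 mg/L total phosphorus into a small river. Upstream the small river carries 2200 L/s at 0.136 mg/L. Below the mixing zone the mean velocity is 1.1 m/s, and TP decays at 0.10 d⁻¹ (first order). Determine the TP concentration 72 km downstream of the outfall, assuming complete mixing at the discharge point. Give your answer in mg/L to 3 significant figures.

1.13 mg/L

43 ML/d = 0.4977 m³/s.
2200 L/s = 2.2 m³/s.
After complete mixing, C₀ = (0.4977·6 + 2.2·0.136) / 2.698 = 1.218 mg/L.
Travel time t = 7.2e+04 m / 1.1 m/s = 6.545e+04 s = 0.7576 d.
C = 1.218·exp(−0.10·0.7576) = 1.218·0.927 = 1.129 mg/L.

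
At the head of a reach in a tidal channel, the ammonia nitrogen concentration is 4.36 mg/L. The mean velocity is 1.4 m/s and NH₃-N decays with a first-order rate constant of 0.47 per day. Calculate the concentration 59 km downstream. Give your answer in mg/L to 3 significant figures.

Travel time t = 59 km / 1.4 m/s = 5.9e+04/1.4 = 4.214e+04 s = 0.4878 d.
First-order decay: C = 4.36·exp(−0.47·0.4878) = 4.36·0.7951 = 3.467 mg/L.

3.47 mg/L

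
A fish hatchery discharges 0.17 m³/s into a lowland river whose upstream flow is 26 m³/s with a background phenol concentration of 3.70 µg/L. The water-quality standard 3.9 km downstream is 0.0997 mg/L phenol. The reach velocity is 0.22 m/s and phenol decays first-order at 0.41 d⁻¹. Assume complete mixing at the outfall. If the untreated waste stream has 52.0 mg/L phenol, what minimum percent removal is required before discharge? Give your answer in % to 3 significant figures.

3.70 µg/L = 0.0037 mg/L.
Travel time to the compliance point: t = 3900/0.22 = 1.773e+04 s = 0.2052 d; decay factor exp(−0.41·0.2052) = 0.9193.
So the concentration just after mixing may be at most 0.0997/0.9193 = 0.1084 mg/L.
Mass balance: 0.1084·26.17 = 0.17·Cₑ + 26·0.0037.
Cₑ = (2.838 − 0.0962) / 0.17 = 16.13 mg/L.
Required removal = 1 − 16.13/52.0 = 68.98 %.

69.0 %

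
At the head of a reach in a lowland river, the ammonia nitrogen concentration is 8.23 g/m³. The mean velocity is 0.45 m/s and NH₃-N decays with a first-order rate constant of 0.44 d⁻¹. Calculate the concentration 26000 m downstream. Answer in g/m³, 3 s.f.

6.13 g/m³

Travel time t = 26000 m / 0.45 m/s = 2.6e+04/0.45 = 5.778e+04 s = 0.6687 d.
First-order decay: C = 8.23·exp(−0.44·0.6687) = 8.23·0.7451 = 6.132 g/m³.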